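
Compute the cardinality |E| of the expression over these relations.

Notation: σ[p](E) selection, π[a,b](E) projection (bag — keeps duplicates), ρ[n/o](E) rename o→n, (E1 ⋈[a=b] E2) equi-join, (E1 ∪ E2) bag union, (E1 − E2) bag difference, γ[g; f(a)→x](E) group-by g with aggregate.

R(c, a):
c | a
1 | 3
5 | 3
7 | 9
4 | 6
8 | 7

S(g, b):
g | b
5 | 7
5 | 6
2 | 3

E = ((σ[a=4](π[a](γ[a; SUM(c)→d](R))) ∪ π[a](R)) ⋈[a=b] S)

Stepwise |·|:
  R → 5
  γ[a; SUM(c)→d](R) → 4
  π[a](γ[a; SUM(c)→d](R)) → 4
  σ[a=4](π[a](γ[a; SUM(c)→d](R))) → 0
  R → 5
  π[a](R) → 5
  (σ[a=4](π[a](γ[a; SUM(c)→d](R))) ∪ π[a](R)) → 5
  S → 3
  ((σ[a=4](π[a](γ[a; SUM(c)→d](R))) ∪ π[a](R)) ⋈[a=b] S) → 4

|E| = 4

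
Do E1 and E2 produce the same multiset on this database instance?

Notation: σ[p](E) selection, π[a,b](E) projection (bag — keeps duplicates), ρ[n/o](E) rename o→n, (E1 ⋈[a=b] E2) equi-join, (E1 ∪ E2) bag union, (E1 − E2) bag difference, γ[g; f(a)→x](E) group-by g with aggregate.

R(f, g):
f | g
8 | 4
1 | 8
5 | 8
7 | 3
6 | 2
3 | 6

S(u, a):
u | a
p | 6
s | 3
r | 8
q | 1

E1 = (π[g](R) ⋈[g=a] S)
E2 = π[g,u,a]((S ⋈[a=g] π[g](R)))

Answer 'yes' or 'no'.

E1 subexpression sizes:
  R → 6
  π[g](R) → 6
  S → 4
  (π[g](R) ⋈[g=a] S) → 4
E2 subexpression sizes:
  S → 4
  R → 6
  π[g](R) → 6
  (S ⋈[a=g] π[g](R)) → 4
  π[g,u,a]((S ⋈[a=g] π[g](R))) → 4

E1 and E2 produce the same multiset:
g | u | a
3 | s | 3
6 | p | 6
8 | r | 8
8 | r | 8

yes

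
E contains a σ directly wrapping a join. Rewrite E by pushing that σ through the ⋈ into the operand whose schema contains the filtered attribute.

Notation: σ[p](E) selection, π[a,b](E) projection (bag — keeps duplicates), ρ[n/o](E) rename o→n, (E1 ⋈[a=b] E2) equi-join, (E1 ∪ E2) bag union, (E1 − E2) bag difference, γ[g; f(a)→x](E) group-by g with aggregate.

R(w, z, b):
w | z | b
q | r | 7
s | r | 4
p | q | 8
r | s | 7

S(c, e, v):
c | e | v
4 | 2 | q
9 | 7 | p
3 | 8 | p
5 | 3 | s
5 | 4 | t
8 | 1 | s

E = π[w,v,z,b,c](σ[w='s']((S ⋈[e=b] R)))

σ filters on w, owned by the right side.
E' = π[w,v,z,b,c]((S ⋈[e=b] σ[w='s'](R)))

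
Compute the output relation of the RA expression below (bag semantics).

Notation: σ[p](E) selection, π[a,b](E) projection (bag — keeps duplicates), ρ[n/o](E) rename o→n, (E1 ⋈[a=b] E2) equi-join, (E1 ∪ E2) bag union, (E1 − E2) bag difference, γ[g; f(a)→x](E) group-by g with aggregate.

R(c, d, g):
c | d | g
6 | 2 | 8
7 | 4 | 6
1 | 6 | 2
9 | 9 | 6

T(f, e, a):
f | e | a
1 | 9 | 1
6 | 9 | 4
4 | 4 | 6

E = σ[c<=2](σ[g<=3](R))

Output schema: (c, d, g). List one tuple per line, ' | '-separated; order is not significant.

Subexpression sizes:
  R → 4
  σ[g<=3](R) → 1
  σ[c<=2](σ[g<=3](R)) → 1

== RESULT ==
c | d | g
1 | 6 | 2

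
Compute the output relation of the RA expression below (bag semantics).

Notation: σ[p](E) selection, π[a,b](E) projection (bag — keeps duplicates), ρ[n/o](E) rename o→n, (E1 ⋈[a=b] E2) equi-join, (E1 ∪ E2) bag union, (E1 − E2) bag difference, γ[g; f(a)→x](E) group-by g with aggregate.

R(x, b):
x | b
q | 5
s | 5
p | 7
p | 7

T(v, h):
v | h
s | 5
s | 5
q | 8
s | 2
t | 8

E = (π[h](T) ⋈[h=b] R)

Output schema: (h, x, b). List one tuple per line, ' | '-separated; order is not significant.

Stepwise |·|:
  T → 5
  π[h](T) → 5
  R → 4
  (π[h](T) ⋈[h=b] R) → 4

== RESULT ==
h | x | b
5 | q | 5
5 | q | 5
5 | s | 5
5 | s | 5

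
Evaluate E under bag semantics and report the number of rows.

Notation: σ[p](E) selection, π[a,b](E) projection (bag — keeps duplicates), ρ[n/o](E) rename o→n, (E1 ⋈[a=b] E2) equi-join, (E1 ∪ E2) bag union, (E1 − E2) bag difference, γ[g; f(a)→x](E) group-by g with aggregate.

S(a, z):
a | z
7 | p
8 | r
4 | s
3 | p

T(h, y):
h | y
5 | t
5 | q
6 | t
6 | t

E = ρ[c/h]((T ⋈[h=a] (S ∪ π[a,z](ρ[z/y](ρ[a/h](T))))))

Stepwise |·|:
  T → 4
  S → 4
  T → 4
  ρ[a/h](T) → 4
  ρ[z/y](ρ[a/h](T)) → 4
  π[a,z](ρ[z/y](ρ[a/h](T))) → 4
  (S ∪ π[a,z](ρ[z/y](ρ[a/h](T)))) → 8
  (T ⋈[h=a] (S ∪ π[a,z](ρ[z/y](ρ[a/h](T))))) → 8
  ρ[c/h]((T ⋈[h=a] (S ∪ π[a,z](ρ[z/y](ρ[a/h](T)))))) → 8

|E| = 8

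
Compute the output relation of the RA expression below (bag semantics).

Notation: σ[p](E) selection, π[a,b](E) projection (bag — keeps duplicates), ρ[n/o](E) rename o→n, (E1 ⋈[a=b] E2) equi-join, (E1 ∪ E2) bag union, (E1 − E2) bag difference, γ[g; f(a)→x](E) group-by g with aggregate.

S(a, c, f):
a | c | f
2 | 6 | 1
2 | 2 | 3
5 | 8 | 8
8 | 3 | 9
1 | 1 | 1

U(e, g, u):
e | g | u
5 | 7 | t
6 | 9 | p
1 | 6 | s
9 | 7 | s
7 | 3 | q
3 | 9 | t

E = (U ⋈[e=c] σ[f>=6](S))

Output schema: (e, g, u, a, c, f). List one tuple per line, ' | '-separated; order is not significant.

Row counts bottom-up:
  U → 6
  S → 5
  σ[f>=6](S) → 2
  (U ⋈[e=c] σ[f>=6](S)) → 1

== RESULT ==
e | g | u | a | c | f
3 | 9 | t | 8 | 3 | 9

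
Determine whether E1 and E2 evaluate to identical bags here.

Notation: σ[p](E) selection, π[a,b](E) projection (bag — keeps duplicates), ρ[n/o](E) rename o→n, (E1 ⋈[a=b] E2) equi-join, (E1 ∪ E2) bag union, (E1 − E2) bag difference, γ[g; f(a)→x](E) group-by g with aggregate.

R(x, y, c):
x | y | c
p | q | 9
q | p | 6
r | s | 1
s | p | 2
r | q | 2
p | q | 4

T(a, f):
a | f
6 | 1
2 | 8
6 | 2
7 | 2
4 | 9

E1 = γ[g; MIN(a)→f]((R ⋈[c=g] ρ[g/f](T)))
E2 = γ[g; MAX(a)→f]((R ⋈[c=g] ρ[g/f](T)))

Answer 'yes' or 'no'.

E1 row counts bottom-up:
  R → 6
  T → 5
  ρ[g/f](T) → 5
  (R ⋈[c=g] ρ[g/f](T)) → 6
  γ[g; MIN(a)→f]((R ⋈[c=g] ρ[g/f](T))) → 3
E2 row counts bottom-up:
  R → 6
  T → 5
  ρ[g/f](T) → 5
  (R ⋈[c=g] ρ[g/f](T)) → 6
  γ[g; MAX(a)→f]((R ⋈[c=g] ρ[g/f](T))) → 3

E1 result:
g | f
1 | 6
2 | 6
9 | 4
E2 result:
g | f
1 | 6
2 | 7
9 | 4
Witness: (2, 6) appears 1× in E1 but 0× in E2.

no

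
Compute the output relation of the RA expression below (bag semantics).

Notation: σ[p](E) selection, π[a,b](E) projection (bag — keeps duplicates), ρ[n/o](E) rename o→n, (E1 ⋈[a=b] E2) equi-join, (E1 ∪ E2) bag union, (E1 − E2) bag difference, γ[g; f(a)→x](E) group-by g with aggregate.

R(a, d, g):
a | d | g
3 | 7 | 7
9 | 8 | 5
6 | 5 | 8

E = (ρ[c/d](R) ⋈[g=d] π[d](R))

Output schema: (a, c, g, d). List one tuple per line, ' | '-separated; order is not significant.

Row counts bottom-up:
  R → 3
  ρ[c/d](R) → 3
  R → 3
  π[d](R) → 3
  (ρ[c/d](R) ⋈[g=d] π[d](R)) → 3

== RESULT ==
a | c | g | d
3 | 7 | 7 | 7
6 | 5 | 8 | 8
9 | 8 | 5 | 5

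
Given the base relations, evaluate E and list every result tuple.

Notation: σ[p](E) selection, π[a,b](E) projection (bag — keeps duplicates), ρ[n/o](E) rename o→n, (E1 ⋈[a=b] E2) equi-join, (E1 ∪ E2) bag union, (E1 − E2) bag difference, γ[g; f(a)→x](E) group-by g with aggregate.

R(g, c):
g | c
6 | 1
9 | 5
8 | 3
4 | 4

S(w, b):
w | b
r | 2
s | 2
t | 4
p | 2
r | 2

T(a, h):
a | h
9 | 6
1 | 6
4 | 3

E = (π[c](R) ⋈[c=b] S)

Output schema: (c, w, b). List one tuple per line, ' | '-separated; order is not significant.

Stepwise |·|:
  R → 4
  π[c](R) → 4
  S → 5
  (π[c](R) ⋈[c=b] S) → 1

== RESULT ==
c | w | b
4 | t | 4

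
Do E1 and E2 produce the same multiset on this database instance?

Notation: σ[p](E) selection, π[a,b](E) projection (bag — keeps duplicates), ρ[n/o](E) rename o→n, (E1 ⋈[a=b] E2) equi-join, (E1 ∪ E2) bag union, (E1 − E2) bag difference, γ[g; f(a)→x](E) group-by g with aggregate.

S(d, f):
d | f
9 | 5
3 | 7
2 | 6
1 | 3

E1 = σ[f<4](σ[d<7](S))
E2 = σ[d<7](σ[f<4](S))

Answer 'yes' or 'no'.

E1 row counts bottom-up:
  S → 4
  σ[d<7](S) → 3
  σ[f<4](σ[d<7](S)) → 1
E2 row counts bottom-up:
  S → 4
  σ[f<4](S) → 1
  σ[d<7](σ[f<4](S)) → 1

E1 and E2 produce the same multiset:
d | f
1 | 3

yes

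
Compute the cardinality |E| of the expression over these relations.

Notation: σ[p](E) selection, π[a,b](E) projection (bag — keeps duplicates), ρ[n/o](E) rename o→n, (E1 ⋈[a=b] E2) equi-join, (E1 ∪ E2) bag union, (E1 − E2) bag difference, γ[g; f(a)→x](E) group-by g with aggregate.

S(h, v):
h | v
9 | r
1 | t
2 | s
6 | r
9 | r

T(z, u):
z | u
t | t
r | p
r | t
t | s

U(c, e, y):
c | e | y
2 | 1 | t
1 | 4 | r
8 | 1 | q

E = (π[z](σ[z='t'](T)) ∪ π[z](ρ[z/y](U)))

Subexpression sizes:
  T → 4
  σ[z='t'](T) → 2
  π[z](σ[z='t'](T)) → 2
  U → 3
  ρ[z/y](U) → 3
  π[z](ρ[z/y](U)) → 3
  (π[z](σ[z='t'](T)) ∪ π[z](ρ[z/y](U))) → 5

|E| = 5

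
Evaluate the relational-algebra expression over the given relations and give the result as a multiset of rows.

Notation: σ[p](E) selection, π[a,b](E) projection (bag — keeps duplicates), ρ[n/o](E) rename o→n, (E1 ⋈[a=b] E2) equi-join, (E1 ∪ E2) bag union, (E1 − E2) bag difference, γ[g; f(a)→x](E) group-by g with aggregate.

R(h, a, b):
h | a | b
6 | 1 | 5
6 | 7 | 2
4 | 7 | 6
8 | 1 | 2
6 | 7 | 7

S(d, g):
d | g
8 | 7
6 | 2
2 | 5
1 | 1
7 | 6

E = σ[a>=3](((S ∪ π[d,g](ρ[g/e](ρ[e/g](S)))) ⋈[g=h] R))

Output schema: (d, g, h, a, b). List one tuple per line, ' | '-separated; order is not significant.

Per-node cardinality:
  S → 5
  S → 5
  ρ[e/g](S) → 5
  ρ[g/e](ρ[e/g](S)) → 5
  π[d,g](ρ[g/e](ρ[e/g](S))) → 5
  (S ∪ π[d,g](ρ[g/e](ρ[e/g](S)))) → 10
  R → 5
  ((S ∪ π[d,g](ρ[g/e](ρ[e/g](S)))) ⋈[g=h] R) → 6
  σ[a>=3](((S ∪ π[d,g](ρ[g/e](ρ[e/g](S)))) ⋈[g=h] R)) → 4

== RESULT ==
d | g | h | a | b
7 | 6 | 6 | 7 | 2
7 | 6 | 6 | 7 | 2
7 | 6 | 6 | 7 | 7
7 | 6 | 6 | 7 | 7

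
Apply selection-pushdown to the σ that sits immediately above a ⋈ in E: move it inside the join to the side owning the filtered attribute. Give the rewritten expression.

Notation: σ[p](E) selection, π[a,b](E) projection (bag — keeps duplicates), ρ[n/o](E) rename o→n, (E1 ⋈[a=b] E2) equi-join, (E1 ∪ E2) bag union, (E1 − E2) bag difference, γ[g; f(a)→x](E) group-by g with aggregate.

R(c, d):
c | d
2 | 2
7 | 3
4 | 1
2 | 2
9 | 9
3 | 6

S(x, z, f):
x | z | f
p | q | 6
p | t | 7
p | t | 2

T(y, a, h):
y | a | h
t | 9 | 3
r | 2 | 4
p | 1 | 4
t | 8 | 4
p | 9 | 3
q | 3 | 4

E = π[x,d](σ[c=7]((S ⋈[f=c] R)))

σ filters on c, owned by the right side.
E' = π[x,d]((S ⋈[f=c] σ[c=7](R)))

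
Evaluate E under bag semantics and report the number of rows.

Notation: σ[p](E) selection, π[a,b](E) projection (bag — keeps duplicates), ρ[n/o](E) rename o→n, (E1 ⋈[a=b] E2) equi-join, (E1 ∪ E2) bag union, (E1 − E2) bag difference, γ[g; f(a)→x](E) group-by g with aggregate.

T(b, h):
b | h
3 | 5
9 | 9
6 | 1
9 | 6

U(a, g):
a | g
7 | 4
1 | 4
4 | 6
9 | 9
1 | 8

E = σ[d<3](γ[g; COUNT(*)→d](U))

Stepwise |·|:
  U → 5
  γ[g; COUNT(*)→d](U) → 4
  σ[d<3](γ[g; COUNT(*)→d](U)) → 4

|E| = 4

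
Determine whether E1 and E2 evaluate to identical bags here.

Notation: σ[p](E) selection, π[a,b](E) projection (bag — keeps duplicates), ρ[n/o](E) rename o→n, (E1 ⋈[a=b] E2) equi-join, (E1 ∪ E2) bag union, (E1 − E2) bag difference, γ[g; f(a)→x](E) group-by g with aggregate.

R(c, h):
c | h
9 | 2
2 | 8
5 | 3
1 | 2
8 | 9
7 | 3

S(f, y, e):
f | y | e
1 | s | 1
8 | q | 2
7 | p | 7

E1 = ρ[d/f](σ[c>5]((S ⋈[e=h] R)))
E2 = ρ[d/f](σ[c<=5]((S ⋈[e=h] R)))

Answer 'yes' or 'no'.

E1 subexpression sizes:
  S → 3
  R → 6
  (S ⋈[e=h] R) → 2
  σ[c>5]((S ⋈[e=h] R)) → 1
  ρ[d/f](σ[c>5]((S ⋈[e=h] R))) → 1
E2 subexpression sizes:
  S → 3
  R → 6
  (S ⋈[e=h] R) → 2
  σ[c<=5]((S ⋈[e=h] R)) → 1
  ρ[d/f](σ[c<=5]((S ⋈[e=h] R))) → 1

E1 result:
d | y | e | c | h
8 | q | 2 | 9 | 2
E2 result:
d | y | e | c | h
8 | q | 2 | 1 | 2
Witness: (8, 'q', 2, 9, 2) appears 1× in E1 but 0× in E2.

no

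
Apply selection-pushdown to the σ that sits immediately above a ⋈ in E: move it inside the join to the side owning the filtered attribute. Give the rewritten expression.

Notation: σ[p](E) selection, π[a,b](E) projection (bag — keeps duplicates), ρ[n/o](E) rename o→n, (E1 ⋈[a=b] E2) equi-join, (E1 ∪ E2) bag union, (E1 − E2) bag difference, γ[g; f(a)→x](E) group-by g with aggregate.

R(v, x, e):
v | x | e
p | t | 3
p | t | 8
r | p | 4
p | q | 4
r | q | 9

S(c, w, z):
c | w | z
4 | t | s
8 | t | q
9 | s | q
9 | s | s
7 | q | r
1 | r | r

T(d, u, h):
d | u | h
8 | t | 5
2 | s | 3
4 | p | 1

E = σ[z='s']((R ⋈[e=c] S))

σ filters on z, owned by the right side.
E' = (R ⋈[e=c] σ[z='s'](S))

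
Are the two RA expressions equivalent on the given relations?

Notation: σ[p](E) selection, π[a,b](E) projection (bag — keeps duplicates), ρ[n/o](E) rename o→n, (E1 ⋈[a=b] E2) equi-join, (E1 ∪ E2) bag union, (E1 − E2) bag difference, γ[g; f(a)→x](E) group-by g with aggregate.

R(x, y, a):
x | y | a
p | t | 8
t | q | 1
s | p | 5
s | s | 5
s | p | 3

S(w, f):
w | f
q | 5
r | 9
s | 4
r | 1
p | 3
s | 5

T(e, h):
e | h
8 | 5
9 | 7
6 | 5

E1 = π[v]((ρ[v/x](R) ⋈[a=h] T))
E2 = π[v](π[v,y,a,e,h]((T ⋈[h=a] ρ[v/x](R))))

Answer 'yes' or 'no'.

E1 per-node cardinality:
  R → 5
  ρ[v/x](R) → 5
  T → 3
  (ρ[v/x](R) ⋈[a=h] T) → 4
  π[v]((ρ[v/x](R) ⋈[a=h] T)) → 4
E2 per-node cardinality:
  T → 3
  R → 5
  ρ[v/x](R) → 5
  (T ⋈[h=a] ρ[v/x](R)) → 4
  π[v,y,a,e,h]((T ⋈[h=a] ρ[v/x](R))) → 4
  π[v](π[v,y,a,e,h]((T ⋈[h=a] ρ[v/x](R)))) → 4

E1 and E2 produce the same multiset:
v
s
s
s
s

yes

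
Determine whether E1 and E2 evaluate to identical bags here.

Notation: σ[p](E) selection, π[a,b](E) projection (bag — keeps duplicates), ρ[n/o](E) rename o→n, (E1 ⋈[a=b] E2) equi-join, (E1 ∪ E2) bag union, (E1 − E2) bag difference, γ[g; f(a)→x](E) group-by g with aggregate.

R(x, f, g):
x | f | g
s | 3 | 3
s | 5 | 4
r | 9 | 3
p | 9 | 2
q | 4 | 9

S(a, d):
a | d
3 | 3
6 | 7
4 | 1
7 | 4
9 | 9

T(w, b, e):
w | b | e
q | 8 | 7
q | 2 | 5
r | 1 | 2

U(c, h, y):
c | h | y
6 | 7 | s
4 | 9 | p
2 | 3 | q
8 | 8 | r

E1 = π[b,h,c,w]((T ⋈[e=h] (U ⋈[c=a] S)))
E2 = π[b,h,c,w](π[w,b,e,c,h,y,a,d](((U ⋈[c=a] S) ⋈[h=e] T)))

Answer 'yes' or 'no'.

E1 row counts bottom-up:
  T → 3
  U → 4
  S → 5
  (U ⋈[c=a] S) → 2
  (T ⋈[e=h] (U ⋈[c=a] S)) → 1
  π[b,h,c,w]((T ⋈[e=h] (U ⋈[c=a] S))) → 1
E2 row counts bottom-up:
  U → 4
  S → 5
  (U ⋈[c=a] S) → 2
  T → 3
  ((U ⋈[c=a] S) ⋈[h=e] T) → 1
  π[w,b,e,c,h,y,a,d](((U ⋈[c=a] S) ⋈[h=e] T)) → 1
  π[b,h,c,w](π[w,b,e,c,h,y,a,d](((U ⋈[c=a] S) ⋈[h=e] T))) → 1

E1 and E2 produce the same multiset:
b | h | c | w
8 | 7 | 6 | q

yes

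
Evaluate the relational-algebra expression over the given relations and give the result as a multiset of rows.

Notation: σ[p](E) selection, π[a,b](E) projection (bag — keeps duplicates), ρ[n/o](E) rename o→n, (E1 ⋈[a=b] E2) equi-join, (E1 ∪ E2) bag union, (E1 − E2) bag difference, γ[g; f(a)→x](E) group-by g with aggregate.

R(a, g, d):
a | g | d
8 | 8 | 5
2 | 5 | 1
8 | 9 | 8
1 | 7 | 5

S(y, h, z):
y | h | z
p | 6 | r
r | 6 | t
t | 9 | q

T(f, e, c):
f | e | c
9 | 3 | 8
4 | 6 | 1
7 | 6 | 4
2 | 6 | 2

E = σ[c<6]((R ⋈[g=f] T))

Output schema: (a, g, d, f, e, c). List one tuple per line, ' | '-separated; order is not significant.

Stepwise |·|:
  R → 4
  T → 4
  (R ⋈[g=f] T) → 2
  σ[c<6]((R ⋈[g=f] T)) → 1

== RESULT ==
a | g | d | f | e | c
1 | 7 | 5 | 7 | 6 | 4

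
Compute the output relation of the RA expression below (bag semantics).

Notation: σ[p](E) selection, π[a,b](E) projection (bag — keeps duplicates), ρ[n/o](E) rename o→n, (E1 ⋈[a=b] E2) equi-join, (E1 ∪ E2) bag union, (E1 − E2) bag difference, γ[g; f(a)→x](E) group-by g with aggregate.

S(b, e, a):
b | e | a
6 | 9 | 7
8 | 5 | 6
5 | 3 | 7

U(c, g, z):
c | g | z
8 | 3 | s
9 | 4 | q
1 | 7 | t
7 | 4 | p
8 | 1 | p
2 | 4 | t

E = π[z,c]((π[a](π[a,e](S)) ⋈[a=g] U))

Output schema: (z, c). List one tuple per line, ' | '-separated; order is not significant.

Per-node cardinality:
  S → 3
  π[a,e](S) → 3
  π[a](π[a,e](S)) → 3
  U → 6
  (π[a](π[a,e](S)) ⋈[a=g] U) → 2
  π[z,c]((π[a](π[a,e](S)) ⋈[a=g] U)) → 2

== RESULT ==
z | c
t | 1
t | 1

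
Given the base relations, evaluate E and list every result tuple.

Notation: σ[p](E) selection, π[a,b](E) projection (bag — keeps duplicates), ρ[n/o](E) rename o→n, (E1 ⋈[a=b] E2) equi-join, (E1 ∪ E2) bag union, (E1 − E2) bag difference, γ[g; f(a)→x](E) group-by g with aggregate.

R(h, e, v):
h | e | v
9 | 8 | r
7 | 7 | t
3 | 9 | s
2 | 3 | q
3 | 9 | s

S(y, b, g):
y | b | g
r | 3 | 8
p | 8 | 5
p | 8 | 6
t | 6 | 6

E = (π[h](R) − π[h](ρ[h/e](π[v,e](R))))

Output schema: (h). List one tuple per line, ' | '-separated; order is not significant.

Row counts bottom-up:
  R → 5
  π[h](R) → 5
  R → 5
  π[v,e](R) → 5
  ρ[h/e](π[v,e](R)) → 5
  π[h](ρ[h/e](π[v,e](R))) → 5
  (π[h](R) − π[h](ρ[h/e](π[v,e](R)))) → 2

== RESULT ==
h
2
3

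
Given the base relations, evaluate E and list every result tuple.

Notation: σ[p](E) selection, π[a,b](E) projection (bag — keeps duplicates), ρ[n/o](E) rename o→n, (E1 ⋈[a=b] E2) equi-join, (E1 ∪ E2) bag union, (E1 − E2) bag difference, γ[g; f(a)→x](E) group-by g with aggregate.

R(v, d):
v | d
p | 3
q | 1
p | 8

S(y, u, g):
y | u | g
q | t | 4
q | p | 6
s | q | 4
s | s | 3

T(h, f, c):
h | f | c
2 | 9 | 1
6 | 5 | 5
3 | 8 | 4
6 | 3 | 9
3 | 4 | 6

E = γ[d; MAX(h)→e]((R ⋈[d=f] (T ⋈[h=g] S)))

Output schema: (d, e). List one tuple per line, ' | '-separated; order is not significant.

Subexpression sizes:
  R → 3
  T → 5
  S → 4
  (T ⋈[h=g] S) → 4
  (R ⋈[d=f] (T ⋈[h=g] S)) → 2
  γ[d; MAX(h)→e]((R ⋈[d=f] (T ⋈[h=g] S))) → 2

== RESULT ==
d | e
3 | 6
8 | 3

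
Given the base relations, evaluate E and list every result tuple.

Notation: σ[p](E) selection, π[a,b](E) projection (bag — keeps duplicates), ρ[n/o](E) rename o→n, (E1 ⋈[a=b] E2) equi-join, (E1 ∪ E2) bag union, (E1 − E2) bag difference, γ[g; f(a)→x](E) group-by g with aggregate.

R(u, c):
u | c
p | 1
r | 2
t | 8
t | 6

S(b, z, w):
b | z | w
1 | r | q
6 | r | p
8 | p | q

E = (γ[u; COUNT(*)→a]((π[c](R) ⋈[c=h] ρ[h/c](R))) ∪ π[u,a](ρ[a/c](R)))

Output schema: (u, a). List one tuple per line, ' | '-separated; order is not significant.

Subexpression sizes:
  R → 4
  π[c](R) → 4
  R → 4
  ρ[h/c](R) → 4
  (π[c](R) ⋈[c=h] ρ[h/c](R)) → 4
  γ[u; COUNT(*)→a]((π[c](R) ⋈[c=h] ρ[h/c](R))) → 3
  R → 4
  ρ[a/c](R) → 4
  π[u,a](ρ[a/c](R)) → 4
  (γ[u; COUNT(*)→a]((π[c](R) ⋈[c=h] ρ[h/c](R))) ∪ π[u,a](ρ[a/c](R))) → 7

== RESULT ==
u | a
p | 1
p | 1
r | 1
r | 2
t | 2
t | 6
t | 8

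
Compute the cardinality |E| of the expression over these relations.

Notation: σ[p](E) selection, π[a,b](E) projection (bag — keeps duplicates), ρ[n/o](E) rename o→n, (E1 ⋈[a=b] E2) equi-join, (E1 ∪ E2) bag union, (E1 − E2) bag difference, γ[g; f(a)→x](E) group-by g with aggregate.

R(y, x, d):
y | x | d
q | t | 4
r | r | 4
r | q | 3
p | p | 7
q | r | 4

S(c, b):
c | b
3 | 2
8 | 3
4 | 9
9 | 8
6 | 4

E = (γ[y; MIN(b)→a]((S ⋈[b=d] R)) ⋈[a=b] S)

Per-node cardinality:
  S → 5
  R → 5
  (S ⋈[b=d] R) → 4
  γ[y; MIN(b)→a]((S ⋈[b=d] R)) → 2
  S → 5
  (γ[y; MIN(b)→a]((S ⋈[b=d] R)) ⋈[a=b] S) → 2

|E| = 2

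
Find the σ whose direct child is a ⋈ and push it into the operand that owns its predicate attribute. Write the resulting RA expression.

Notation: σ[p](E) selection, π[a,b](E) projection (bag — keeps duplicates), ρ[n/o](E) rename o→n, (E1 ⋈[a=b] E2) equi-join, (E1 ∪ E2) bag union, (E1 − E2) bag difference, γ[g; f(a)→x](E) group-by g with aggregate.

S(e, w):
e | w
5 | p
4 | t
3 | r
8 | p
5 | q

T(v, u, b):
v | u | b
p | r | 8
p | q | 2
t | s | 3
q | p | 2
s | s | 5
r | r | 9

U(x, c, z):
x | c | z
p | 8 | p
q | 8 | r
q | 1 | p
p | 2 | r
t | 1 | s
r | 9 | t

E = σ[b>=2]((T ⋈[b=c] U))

σ filters on b, owned by the left side.
E' = (σ[b>=2](T) ⋈[b=c] U)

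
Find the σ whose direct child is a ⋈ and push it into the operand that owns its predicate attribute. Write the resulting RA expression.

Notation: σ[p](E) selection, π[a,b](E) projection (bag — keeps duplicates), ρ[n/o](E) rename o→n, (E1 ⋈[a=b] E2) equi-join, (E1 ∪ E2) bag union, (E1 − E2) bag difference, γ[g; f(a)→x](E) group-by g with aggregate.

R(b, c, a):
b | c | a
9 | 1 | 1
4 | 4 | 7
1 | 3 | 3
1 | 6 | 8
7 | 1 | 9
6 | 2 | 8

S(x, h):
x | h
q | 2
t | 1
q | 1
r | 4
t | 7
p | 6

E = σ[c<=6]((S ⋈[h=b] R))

σ filters on c, owned by the right side.
E' = (S ⋈[h=b] σ[c<=6](R))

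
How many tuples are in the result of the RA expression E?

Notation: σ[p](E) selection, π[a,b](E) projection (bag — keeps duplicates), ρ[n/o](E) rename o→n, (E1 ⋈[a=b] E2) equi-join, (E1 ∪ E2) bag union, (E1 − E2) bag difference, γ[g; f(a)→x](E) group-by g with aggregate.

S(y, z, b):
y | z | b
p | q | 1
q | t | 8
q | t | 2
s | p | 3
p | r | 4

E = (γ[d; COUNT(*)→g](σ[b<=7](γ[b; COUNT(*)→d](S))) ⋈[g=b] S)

Subexpression sizes:
  S → 5
  γ[b; COUNT(*)→d](S) → 5
  σ[b<=7](γ[b; COUNT(*)→d](S)) → 4
  γ[d; COUNT(*)→g](σ[b<=7](γ[b; COUNT(*)→d](S))) → 1
  S → 5
  (γ[d; COUNT(*)→g](σ[b<=7](γ[b; COUNT(*)→d](S))) ⋈[g=b] S) → 1

|E| = 1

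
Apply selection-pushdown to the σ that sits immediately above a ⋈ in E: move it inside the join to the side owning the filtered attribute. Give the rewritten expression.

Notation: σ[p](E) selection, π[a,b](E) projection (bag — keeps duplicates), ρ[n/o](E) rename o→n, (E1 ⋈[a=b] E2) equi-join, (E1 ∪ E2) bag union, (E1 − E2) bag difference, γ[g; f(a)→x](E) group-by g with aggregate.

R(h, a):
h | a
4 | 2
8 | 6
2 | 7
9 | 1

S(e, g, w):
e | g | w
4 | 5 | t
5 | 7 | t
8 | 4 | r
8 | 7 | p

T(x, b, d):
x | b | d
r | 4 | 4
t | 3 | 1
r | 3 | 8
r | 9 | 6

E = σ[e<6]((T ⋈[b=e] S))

σ filters on e, owned by the right side.
E' = (T ⋈[b=e] σ[e<6](S))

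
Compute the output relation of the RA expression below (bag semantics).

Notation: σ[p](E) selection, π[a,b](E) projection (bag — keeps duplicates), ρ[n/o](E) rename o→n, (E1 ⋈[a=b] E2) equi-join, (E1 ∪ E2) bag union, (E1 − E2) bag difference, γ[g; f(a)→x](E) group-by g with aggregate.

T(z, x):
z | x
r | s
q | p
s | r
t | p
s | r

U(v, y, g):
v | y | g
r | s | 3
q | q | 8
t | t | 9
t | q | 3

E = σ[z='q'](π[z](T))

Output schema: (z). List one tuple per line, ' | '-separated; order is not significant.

Subexpression sizes:
  T → 5
  π[z](T) → 5
  σ[z='q'](π[z](T)) → 1

== RESULT ==
z
q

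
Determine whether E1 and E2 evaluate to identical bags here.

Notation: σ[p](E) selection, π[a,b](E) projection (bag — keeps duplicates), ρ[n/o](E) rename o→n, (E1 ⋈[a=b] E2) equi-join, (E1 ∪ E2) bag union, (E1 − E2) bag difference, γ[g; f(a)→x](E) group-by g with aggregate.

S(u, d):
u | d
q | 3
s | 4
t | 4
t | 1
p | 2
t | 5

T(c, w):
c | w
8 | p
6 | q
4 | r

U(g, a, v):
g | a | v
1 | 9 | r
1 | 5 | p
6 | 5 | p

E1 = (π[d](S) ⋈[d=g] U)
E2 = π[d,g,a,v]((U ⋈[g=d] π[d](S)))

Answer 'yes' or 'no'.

E1 row counts bottom-up:
  S → 6
  π[d](S) → 6
  U → 3
  (π[d](S) ⋈[d=g] U) → 2
E2 row counts bottom-up:
  U → 3
  S → 6
  π[d](S) → 6
  (U ⋈[g=d] π[d](S)) → 2
  π[d,g,a,v]((U ⋈[g=d] π[d](S))) → 2

E1 and E2 produce the same multiset:
d | g | a | v
1 | 1 | 5 | p
1 | 1 | 9 | r

yes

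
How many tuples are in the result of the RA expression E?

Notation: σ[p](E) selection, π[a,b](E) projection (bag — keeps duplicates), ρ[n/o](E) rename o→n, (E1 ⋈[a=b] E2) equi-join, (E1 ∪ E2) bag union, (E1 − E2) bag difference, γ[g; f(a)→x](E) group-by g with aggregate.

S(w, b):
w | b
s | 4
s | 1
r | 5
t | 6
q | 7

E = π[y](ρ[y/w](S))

Stepwise |·|:
  S → 5
  ρ[y/w](S) → 5
  π[y](ρ[y/w](S)) → 5

|E| = 5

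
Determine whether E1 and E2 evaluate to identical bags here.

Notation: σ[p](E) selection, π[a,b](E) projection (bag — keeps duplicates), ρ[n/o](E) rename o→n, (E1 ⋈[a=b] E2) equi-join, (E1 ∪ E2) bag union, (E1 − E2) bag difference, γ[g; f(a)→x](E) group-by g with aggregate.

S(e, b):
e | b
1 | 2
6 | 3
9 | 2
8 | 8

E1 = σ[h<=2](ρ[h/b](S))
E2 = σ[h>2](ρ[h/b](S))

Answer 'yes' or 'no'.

E1 per-node cardinality:
  S → 4
  ρ[h/b](S) → 4
  σ[h<=2](ρ[h/b](S)) → 2
E2 per-node cardinality:
  S → 4
  ρ[h/b](S) → 4
  σ[h>2](ρ[h/b](S)) → 2

E1 result:
e | h
1 | 2
9 | 2
E2 result:
e | h
6 | 3
8 | 8
Witness: (8, 8) appears 0× in E1 but 1× in E2.

no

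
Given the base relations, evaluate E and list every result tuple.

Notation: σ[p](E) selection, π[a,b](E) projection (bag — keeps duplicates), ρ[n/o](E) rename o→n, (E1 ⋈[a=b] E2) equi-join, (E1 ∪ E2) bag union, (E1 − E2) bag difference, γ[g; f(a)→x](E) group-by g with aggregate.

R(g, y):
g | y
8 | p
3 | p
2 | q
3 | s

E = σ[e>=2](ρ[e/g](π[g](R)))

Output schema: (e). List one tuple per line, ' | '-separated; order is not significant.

Per-node cardinality:
  R → 4
  π[g](R) → 4
  ρ[e/g](π[g](R)) → 4
  σ[e>=2](ρ[e/g](π[g](R))) → 4

== RESULT ==
e
2
3
3
8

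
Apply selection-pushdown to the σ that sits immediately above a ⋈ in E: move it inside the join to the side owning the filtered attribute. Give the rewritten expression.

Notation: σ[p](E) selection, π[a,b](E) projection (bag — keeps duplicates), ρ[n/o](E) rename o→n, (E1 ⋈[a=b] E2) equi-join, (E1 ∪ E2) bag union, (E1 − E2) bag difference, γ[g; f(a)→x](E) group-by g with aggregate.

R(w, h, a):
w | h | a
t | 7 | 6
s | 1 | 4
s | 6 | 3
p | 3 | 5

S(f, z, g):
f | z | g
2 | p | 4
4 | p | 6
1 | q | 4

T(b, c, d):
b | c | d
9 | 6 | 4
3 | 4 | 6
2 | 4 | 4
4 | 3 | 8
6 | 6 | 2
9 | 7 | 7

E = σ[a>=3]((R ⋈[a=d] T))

σ filters on a, owned by the left side.
E' = (σ[a>=3](R) ⋈[a=d] T)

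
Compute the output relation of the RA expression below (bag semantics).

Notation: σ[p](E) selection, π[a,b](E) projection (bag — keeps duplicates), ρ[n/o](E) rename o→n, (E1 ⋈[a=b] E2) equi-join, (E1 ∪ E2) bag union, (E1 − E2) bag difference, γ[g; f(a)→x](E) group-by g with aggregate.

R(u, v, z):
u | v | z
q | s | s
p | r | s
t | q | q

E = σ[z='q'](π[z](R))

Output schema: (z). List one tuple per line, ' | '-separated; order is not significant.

Per-node cardinality:
  R → 3
  π[z](R) → 3
  σ[z='q'](π[z](R)) → 1

== RESULT ==
z
q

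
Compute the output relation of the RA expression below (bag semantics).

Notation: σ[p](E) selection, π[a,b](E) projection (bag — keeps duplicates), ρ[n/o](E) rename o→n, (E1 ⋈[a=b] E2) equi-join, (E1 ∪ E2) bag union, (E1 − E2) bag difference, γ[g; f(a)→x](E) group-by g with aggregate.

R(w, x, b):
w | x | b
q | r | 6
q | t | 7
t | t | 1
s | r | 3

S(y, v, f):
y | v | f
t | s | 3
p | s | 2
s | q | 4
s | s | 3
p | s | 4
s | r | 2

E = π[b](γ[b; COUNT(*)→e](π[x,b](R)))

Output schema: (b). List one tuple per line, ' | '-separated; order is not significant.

Stepwise |·|:
  R → 4
  π[x,b](R) → 4
  γ[b; COUNT(*)→e](π[x,b](R)) → 4
  π[b](γ[b; COUNT(*)→e](π[x,b](R))) → 4

== RESULT ==
b
1
3
6
7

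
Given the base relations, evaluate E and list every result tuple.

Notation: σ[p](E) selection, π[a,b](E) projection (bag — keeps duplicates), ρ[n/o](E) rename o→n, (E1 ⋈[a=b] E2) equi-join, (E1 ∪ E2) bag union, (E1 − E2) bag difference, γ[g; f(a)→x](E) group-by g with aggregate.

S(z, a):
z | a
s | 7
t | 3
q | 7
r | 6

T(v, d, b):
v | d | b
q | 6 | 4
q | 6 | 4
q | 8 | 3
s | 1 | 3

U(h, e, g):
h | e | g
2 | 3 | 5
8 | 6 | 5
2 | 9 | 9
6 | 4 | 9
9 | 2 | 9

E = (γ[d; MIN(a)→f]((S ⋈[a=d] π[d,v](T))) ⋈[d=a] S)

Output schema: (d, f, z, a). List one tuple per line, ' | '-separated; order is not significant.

Subexpression sizes:
  S → 4
  T → 4
  π[d,v](T) → 4
  (S ⋈[a=d] π[d,v](T)) → 2
  γ[d; MIN(a)→f]((S ⋈[a=d] π[d,v](T))) → 1
  S → 4
  (γ[d; MIN(a)→f]((S ⋈[a=d] π[d,v](T))) ⋈[d=a] S) → 1

== RESULT ==
d | f | z | a
6 | 6 | r | 6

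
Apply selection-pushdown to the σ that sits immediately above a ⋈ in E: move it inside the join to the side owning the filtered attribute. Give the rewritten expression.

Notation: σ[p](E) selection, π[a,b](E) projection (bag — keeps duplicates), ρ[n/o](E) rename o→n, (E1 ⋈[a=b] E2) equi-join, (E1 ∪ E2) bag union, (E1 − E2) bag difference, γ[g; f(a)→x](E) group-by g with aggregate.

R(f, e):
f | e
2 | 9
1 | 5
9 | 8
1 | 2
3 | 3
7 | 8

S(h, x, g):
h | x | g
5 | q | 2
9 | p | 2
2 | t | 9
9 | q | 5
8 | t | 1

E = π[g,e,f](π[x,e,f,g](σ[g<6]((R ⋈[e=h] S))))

σ filters on g, owned by the right side.
E' = π[g,e,f](π[x,e,f,g]((R ⋈[e=h] σ[g<6](S))))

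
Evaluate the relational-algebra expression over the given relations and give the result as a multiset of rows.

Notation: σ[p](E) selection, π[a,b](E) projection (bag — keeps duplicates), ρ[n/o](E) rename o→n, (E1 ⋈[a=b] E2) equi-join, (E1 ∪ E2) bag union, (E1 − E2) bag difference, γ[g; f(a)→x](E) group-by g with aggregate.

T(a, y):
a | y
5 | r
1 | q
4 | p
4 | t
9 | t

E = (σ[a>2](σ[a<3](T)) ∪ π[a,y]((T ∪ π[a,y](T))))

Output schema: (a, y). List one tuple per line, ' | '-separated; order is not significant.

Subexpression sizes:
  T → 5
  σ[a<3](T) → 1
  σ[a>2](σ[a<3](T)) → 0
  T → 5
  T → 5
  π[a,y](T) → 5
  (T ∪ π[a,y](T)) → 10
  π[a,y]((T ∪ π[a,y](T))) → 10
  (σ[a>2](σ[a<3](T)) ∪ π[a,y]((T ∪ π[a,y](T)))) → 10

== RESULT ==
a | y
1 | q
1 | q
4 | p
4 | p
4 | t
4 | t
5 | r
5 | r
9 | t
9 | t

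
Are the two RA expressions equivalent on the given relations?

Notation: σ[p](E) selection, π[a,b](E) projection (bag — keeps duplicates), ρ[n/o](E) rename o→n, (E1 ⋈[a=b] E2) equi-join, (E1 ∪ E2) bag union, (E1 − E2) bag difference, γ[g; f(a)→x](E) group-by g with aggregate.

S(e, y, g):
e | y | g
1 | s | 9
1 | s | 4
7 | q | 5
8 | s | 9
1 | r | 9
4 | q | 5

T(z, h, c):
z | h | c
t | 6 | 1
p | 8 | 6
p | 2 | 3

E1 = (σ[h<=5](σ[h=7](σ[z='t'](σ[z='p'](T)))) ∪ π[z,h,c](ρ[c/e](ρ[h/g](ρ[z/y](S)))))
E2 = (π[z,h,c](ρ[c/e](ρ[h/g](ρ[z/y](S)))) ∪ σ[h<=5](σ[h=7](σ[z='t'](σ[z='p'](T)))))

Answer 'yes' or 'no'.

E1 per-node cardinality:
  T → 3
  σ[z='p'](T) → 2
  σ[z='t'](σ[z='p'](T)) → 0
  σ[h=7](σ[z='t'](σ[z='p'](T))) → 0
  σ[h<=5](σ[h=7](σ[z='t'](σ[z='p'](T)))) → 0
  S → 6
  ρ[z/y](S) → 6
  ρ[h/g](ρ[z/y](S)) → 6
  ρ[c/e](ρ[h/g](ρ[z/y](S))) → 6
  π[z,h,c](ρ[c/e](ρ[h/g](ρ[z/y](S)))) → 6
  (σ[h<=5](σ[h=7](σ[z='t'](σ[z='p'](T)))) ∪ π[z,h,c](ρ[c/e](ρ[h/g](ρ[z/y](S))))) → 6
E2 per-node cardinality:
  S → 6
  ρ[z/y](S) → 6
  ρ[h/g](ρ[z/y](S)) → 6
  ρ[c/e](ρ[h/g](ρ[z/y](S))) → 6
  π[z,h,c](ρ[c/e](ρ[h/g](ρ[z/y](S)))) → 6
  T → 3
  σ[z='p'](T) → 2
  σ[z='t'](σ[z='p'](T)) → 0
  σ[h=7](σ[z='t'](σ[z='p'](T))) → 0
  σ[h<=5](σ[h=7](σ[z='t'](σ[z='p'](T)))) → 0
  (π[z,h,c](ρ[c/e](ρ[h/g](ρ[z/y](S)))) ∪ σ[h<=5](σ[h=7](σ[z='t'](σ[z='p'](T))))) → 6

E1 and E2 produce the same multiset:
z | h | c
q | 5 | 4
q | 5 | 7
r | 9 | 1
s | 4 | 1
s | 9 | 1
s | 9 | 8

yes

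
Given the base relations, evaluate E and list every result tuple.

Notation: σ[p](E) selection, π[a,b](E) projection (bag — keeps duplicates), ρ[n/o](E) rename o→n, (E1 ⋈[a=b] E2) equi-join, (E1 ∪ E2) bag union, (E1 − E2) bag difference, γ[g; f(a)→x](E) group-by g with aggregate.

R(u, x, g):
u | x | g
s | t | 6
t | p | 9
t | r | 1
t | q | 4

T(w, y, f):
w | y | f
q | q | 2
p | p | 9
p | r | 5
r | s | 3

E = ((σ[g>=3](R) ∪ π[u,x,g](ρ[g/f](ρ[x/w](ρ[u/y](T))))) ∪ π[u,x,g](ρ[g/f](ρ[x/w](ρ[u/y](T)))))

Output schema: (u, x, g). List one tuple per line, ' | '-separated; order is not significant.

Subexpression sizes:
  R → 4
  σ[g>=3](R) → 3
  T → 4
  ρ[u/y](T) → 4
  ρ[x/w](ρ[u/y](T)) → 4
  ρ[g/f](ρ[x/w](ρ[u/y](T))) → 4
  π[u,x,g](ρ[g/f](ρ[x/w](ρ[u/y](T)))) → 4
  (σ[g>=3](R) ∪ π[u,x,g](ρ[g/f](ρ[x/w](ρ[u/y](T))))) → 7
  T → 4
  ρ[u/y](T) → 4
  ρ[x/w](ρ[u/y](T)) → 4
  ρ[g/f](ρ[x/w](ρ[u/y](T))) → 4
  π[u,x,g](ρ[g/f](ρ[x/w](ρ[u/y](T)))) → 4
  ((σ[g>=3](R) ∪ π[u,x,g](ρ[g/f](ρ[x/w](ρ[u/y](T))))) ∪ π[u,x,g](ρ[g/f](ρ[x/w](ρ[u/y](T))))) → 11

== RESULT ==
u | x | g
p | p | 9
p | p | 9
q | q | 2
q | q | 2
r | p | 5
r | p | 5
s | r | 3
s | r | 3
s | t | 6
t | p | 9
t | q | 4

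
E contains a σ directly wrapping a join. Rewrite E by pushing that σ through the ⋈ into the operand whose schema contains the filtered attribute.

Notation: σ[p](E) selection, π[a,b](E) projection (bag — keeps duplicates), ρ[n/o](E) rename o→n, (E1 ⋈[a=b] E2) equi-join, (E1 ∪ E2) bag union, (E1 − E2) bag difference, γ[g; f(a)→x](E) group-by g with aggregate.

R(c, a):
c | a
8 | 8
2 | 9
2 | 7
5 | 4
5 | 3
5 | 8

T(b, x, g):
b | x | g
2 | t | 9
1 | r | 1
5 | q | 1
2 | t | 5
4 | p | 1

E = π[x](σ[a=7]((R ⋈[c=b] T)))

σ filters on a, owned by the left side.
E' = π[x]((σ[a=7](R) ⋈[c=b] T))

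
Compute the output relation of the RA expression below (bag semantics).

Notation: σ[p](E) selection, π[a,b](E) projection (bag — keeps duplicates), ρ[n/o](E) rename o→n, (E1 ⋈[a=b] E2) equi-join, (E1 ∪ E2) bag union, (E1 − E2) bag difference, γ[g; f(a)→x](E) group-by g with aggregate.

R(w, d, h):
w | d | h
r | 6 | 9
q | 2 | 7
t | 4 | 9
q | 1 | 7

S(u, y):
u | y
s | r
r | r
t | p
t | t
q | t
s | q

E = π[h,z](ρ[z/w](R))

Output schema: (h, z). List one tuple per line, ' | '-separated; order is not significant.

Per-node cardinality:
  R → 4
  ρ[z/w](R) → 4
  π[h,z](ρ[z/w](R)) → 4

== RESULT ==
h | z
7 | q
7 | q
9 | r
9 | t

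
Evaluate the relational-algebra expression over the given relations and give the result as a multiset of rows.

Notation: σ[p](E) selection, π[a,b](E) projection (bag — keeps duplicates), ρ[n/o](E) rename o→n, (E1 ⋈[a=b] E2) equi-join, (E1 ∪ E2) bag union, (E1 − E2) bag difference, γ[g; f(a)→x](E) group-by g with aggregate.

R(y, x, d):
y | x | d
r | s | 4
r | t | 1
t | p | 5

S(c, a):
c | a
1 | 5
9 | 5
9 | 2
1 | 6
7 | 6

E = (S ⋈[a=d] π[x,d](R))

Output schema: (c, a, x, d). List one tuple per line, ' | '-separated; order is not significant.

Subexpression sizes:
  S → 5
  R → 3
  π[x,d](R) → 3
  (S ⋈[a=d] π[x,d](R)) → 2

== RESULT ==
c | a | x | d
1 | 5 | p | 5
9 | 5 | p | 5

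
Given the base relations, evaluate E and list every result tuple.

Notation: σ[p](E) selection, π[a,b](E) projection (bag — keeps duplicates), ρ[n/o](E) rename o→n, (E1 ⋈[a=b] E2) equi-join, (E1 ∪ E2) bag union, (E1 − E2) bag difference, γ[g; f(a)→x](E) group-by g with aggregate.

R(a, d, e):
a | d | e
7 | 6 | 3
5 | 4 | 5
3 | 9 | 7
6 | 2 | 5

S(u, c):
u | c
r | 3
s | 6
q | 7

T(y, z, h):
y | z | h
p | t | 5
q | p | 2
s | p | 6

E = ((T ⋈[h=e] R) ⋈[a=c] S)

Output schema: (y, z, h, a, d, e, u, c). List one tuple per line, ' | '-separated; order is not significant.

Row counts bottom-up:
  T → 3
  R → 4
  (T ⋈[h=e] R) → 2
  S → 3
  ((T ⋈[h=e] R) ⋈[a=c] S) → 1

== RESULT ==
y | z | h | a | d | e | u | c
p | t | 5 | 6 | 2 | 5 | s | 6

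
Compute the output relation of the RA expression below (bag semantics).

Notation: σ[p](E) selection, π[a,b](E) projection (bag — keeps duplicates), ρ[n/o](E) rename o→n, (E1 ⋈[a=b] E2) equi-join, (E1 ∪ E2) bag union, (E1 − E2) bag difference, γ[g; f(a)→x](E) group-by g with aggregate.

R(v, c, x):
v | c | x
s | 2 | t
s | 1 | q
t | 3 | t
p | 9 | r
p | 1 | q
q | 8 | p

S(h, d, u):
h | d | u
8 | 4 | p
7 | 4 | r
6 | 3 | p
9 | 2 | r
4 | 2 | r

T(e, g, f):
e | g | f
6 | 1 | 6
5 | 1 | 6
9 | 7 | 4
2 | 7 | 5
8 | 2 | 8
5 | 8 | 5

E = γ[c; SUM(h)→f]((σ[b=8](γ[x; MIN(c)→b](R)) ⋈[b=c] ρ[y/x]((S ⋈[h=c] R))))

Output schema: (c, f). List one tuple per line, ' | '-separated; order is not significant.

Subexpression sizes:
  R → 6
  γ[x; MIN(c)→b](R) → 4
  σ[b=8](γ[x; MIN(c)→b](R)) → 1
  S → 5
  R → 6
  (S ⋈[h=c] R) → 2
  ρ[y/x]((S ⋈[h=c] R)) → 2
  (σ[b=8](γ[x; MIN(c)→b](R)) ⋈[b=c] ρ[y/x]((S ⋈[h=c] R))) → 1
  γ[c; SUM(h)→f]((σ[b=8](γ[x; MIN(c)→b](R)) ⋈[b=c] ρ[y/x]((S ⋈[h=c] R)))) → 1

== RESULT ==
c | f
8 | 8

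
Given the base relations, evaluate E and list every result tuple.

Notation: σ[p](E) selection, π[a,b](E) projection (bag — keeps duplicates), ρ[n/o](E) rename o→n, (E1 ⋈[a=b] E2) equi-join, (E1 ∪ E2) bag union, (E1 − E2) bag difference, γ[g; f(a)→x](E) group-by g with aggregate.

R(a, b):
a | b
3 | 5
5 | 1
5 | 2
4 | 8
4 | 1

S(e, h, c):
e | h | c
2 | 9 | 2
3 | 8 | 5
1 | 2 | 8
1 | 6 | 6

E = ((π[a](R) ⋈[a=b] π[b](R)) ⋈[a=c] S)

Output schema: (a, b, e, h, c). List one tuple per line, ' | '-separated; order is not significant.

Stepwise |·|:
  R → 5
  π[a](R) → 5
  R → 5
  π[b](R) → 5
  (π[a](R) ⋈[a=b] π[b](R)) → 2
  S → 4
  ((π[a](R) ⋈[a=b] π[b](R)) ⋈[a=c] S) → 2

== RESULT ==
a | b | e | h | c
5 | 5 | 3 | 8 | 5
5 | 5 | 3 | 8 | 5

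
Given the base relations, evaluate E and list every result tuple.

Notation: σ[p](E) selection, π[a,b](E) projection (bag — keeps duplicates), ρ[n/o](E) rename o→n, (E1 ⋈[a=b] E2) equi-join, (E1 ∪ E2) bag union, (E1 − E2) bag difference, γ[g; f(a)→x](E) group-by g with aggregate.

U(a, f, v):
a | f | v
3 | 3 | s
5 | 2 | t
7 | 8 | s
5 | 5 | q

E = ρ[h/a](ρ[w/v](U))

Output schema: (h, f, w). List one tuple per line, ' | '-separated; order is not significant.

Stepwise |·|:
  U → 4
  ρ[w/v](U) → 4
  ρ[h/a](ρ[w/v](U)) → 4

== RESULT ==
h | f | w
3 | 3 | s
5 | 2 | t
5 | 5 | q
7 | 8 | s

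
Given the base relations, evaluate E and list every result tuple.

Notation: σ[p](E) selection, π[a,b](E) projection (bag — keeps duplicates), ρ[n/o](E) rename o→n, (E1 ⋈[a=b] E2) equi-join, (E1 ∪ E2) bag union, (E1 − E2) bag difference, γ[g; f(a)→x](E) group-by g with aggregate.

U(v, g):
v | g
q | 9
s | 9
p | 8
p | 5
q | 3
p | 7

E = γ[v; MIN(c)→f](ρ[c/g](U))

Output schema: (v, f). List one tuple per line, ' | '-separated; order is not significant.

Subexpression sizes:
  U → 6
  ρ[c/g](U) → 6
  γ[v; MIN(c)→f](ρ[c/g](U)) → 3

== RESULT ==
v | f
p | 5
q | 3
s | 9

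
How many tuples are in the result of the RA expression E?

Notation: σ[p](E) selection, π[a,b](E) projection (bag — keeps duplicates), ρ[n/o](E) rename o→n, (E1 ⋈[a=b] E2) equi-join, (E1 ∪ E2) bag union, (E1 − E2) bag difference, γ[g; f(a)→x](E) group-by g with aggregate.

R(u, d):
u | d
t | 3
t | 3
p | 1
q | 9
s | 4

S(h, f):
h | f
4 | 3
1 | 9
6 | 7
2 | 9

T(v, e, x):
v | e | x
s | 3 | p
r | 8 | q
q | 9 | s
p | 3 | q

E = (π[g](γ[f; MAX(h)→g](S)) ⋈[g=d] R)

Stepwise |·|:
  S → 4
  γ[f; MAX(h)→g](S) → 3
  π[g](γ[f; MAX(h)→g](S)) → 3
  R → 5
  (π[g](γ[f; MAX(h)→g](S)) ⋈[g=d] R) → 1

|E| = 1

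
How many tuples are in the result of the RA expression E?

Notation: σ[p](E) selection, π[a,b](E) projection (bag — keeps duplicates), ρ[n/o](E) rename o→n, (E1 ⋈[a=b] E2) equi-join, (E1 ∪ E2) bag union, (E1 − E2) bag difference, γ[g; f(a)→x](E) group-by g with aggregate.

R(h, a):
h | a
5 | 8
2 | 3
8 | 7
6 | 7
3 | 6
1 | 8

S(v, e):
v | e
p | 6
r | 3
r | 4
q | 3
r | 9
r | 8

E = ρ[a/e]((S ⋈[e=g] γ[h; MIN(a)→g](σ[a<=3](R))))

Subexpression sizes:
  S → 6
  R → 6
  σ[a<=3](R) → 1
  γ[h; MIN(a)→g](σ[a<=3](R)) → 1
  (S ⋈[e=g] γ[h; MIN(a)→g](σ[a<=3](R))) → 2
  ρ[a/e]((S ⋈[e=g] γ[h; MIN(a)→g](σ[a<=3](R)))) → 2

|E| = 2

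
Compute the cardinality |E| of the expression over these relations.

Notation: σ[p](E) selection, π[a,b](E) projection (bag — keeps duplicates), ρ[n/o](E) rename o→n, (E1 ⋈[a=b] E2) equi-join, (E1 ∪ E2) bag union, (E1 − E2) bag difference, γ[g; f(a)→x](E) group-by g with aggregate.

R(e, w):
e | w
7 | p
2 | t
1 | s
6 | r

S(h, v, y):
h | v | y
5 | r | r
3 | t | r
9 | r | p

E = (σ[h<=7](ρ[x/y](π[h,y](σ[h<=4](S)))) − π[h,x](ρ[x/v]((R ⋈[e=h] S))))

Subexpression sizes:
  S → 3
  σ[h<=4](S) → 1
  π[h,y](σ[h<=4](S)) → 1
  ρ[x/y](π[h,y](σ[h<=4](S))) → 1
  σ[h<=7](ρ[x/y](π[h,y](σ[h<=4](S)))) → 1
  R → 4
  S → 3
  (R ⋈[e=h] S) → 0
  ρ[x/v]((R ⋈[e=h] S)) → 0
  π[h,x](ρ[x/v]((R ⋈[e=h] S))) → 0
  (σ[h<=7](ρ[x/y](π[h,y](σ[h<=4](S)))) − π[h,x](ρ[x/v]((R ⋈[e=h] S)))) → 1

|E| = 1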